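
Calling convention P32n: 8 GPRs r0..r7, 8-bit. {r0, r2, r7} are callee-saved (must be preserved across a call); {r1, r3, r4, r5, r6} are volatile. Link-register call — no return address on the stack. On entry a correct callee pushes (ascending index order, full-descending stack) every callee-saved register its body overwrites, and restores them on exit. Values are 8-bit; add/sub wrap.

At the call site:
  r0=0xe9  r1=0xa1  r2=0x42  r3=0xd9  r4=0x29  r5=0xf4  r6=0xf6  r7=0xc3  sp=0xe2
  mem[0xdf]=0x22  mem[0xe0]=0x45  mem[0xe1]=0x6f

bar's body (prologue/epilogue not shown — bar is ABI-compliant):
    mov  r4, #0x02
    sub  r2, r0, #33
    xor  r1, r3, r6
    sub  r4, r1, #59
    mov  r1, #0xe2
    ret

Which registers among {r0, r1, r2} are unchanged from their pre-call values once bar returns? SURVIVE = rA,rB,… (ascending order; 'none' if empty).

SURVIVE = r0,r2

prologue: push r2 -> mem[0xe1]=0x42, sp=0xe1
body[0] mov  r4, #0x02 -> r4=0x02
body[1] sub  r2, r0, #33 -> r2=0xc8
body[2] xor  r1, r3, r6 -> r1=0x2f
body[3] sub  r4, r1, #59 -> r4=0xf4
body[4] mov  r1, #0xe2 -> r1=0xe2
epilogue: pop r2=0x42, sp=0xe2
r0: callee-saved, written=False
r1: caller-saved, written=True
r2: callee-saved, written=True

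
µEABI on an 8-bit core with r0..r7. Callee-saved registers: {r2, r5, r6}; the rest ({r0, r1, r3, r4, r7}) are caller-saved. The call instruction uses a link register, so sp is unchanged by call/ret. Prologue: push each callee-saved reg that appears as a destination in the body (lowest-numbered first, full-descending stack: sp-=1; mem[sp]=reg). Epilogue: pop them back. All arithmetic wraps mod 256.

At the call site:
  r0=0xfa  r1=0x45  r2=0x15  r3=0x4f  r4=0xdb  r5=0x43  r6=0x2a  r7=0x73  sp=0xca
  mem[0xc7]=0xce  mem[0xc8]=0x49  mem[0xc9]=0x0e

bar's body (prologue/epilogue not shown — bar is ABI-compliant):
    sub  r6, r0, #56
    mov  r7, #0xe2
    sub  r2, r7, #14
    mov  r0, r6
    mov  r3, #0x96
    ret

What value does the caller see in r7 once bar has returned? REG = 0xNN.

prologue: push r2 -> mem[0xc9]=0x15, sp=0xc9
prologue: push r6 -> mem[0xc8]=0x2a, sp=0xc8
body[0] sub  r6, r0, #56 -> r6=0xc2
body[1] mov  r7, #0xe2 -> r7=0xe2
body[2] sub  r2, r7, #14 -> r2=0xd4
body[3] mov  r0, r6 -> r0=0xc2
body[4] mov  r3, #0x96 -> r3=0x96
epilogue: pop r6=0x2a, sp=0xc9
epilogue: pop r2=0x15, sp=0xca
r7 is caller-saved -> body value

REG = 0xe2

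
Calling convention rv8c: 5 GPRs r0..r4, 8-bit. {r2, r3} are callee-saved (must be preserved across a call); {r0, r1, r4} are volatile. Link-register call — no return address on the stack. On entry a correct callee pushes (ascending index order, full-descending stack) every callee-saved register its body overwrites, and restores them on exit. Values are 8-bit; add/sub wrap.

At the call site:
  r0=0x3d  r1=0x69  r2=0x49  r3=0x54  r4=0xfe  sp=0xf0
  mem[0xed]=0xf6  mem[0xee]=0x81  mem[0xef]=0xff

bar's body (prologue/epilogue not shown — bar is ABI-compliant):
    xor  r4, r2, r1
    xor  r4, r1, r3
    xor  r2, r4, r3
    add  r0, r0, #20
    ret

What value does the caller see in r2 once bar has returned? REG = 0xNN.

REG = 0x49

prologue: push r2 → mem[0xef]=0x49, sp=0xef
body[0] xor  r4, r2, r1 → r4=0x20
body[1] xor  r4, r1, r3 → r4=0x3d
body[2] xor  r2, r4, r3 → r2=0x69
body[3] add  r0, r0, #20 → r0=0x51
epilogue: pop r2=0x49, sp=0xf0
r2 is callee-saved → restored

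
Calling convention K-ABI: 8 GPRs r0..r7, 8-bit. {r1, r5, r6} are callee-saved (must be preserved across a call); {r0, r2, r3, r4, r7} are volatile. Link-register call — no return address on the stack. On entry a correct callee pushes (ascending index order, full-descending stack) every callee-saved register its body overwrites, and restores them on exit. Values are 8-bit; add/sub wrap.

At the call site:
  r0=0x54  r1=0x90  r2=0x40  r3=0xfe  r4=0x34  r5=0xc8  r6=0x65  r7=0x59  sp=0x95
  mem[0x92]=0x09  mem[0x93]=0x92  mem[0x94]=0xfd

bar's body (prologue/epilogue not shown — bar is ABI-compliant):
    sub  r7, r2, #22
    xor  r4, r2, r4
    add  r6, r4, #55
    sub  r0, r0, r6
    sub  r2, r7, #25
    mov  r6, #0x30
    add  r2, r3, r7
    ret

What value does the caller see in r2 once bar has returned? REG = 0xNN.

prologue: push r6 → mem[0x94]=0x65, sp=0x94
body[0] sub  r7, r2, #22 → r7=0x2a
body[1] xor  r4, r2, r4 → r4=0x74
body[2] add  r6, r4, #55 → r6=0xab
body[3] sub  r0, r0, r6 → r0=0xa9
body[4] sub  r2, r7, #25 → r2=0x11
body[5] mov  r6, #0x30 → r6=0x30
body[6] add  r2, r3, r7 → r2=0x28
epilogue: pop r6=0x65, sp=0x95
r2 is caller-saved → body value

REG = 0x28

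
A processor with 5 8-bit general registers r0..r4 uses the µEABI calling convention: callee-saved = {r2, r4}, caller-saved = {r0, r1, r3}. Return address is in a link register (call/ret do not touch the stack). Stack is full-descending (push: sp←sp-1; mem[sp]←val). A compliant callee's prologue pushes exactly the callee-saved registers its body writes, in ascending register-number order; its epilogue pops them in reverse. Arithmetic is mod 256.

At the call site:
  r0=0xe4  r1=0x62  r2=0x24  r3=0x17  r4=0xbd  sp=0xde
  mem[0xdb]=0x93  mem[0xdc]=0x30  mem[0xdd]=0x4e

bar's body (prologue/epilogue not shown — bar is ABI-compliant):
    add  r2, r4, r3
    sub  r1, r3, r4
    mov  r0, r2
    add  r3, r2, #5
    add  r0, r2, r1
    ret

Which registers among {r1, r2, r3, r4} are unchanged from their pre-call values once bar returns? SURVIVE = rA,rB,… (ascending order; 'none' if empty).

SURVIVE = r2,r4

prologue: push r2 → mem[0xdd]=0x24, sp=0xdd
body[0] add  r2, r4, r3 → r2=0xd4
body[1] sub  r1, r3, r4 → r1=0x5a
body[2] mov  r0, r2 → r0=0xd4
body[3] add  r3, r2, #5 → r3=0xd9
body[4] add  r0, r2, r1 → r0=0x2e
epilogue: pop r2=0x24, sp=0xde
r1: caller-saved, written=True
r2: callee-saved, written=True
r3: caller-saved, written=True
r4: callee-saved, written=False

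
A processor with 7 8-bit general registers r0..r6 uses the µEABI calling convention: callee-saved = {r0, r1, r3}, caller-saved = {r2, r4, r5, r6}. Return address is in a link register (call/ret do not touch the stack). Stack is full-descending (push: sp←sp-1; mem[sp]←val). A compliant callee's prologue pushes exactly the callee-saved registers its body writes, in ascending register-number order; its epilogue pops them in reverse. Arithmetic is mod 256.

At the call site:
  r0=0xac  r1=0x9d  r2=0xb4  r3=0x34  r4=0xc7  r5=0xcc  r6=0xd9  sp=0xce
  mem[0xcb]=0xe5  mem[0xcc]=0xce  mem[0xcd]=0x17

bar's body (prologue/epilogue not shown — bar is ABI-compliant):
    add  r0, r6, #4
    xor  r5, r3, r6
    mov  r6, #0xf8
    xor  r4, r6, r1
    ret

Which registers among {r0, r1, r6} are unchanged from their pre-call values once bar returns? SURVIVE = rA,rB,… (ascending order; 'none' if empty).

SURVIVE = r0,r1

prologue: push r0 → mem[0xcd]=0xac, sp=0xcd
body[0] add  r0, r6, #4 → r0=0xdd
body[1] xor  r5, r3, r6 → r5=0xed
body[2] mov  r6, #0xf8 → r6=0xf8
body[3] xor  r4, r6, r1 → r4=0x65
epilogue: pop r0=0xac, sp=0xce
r0: callee-saved, written=True
r1: callee-saved, written=False
r6: caller-saved, written=True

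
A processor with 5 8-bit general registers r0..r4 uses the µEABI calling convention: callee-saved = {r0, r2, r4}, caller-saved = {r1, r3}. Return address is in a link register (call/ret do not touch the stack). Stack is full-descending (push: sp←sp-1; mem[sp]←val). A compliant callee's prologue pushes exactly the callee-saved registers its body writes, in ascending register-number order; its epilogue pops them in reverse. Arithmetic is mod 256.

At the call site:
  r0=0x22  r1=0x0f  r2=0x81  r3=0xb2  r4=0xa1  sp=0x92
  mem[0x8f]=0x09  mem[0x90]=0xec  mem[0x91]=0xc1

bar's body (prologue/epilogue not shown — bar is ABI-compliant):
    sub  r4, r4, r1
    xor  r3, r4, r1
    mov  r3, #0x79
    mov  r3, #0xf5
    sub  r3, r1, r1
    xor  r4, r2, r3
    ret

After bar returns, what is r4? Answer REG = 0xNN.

REG = 0xa1

prologue: push r4 → mem[0x91]=0xa1, sp=0x91
body[0] sub  r4, r4, r1 → r4=0x92
body[1] xor  r3, r4, r1 → r3=0x9d
body[2] mov  r3, #0x79 → r3=0x79
body[3] mov  r3, #0xf5 → r3=0xf5
body[4] sub  r3, r1, r1 → r3=0x00
body[5] xor  r4, r2, r3 → r4=0x81
epilogue: pop r4=0xa1, sp=0x92
r4 is callee-saved → restored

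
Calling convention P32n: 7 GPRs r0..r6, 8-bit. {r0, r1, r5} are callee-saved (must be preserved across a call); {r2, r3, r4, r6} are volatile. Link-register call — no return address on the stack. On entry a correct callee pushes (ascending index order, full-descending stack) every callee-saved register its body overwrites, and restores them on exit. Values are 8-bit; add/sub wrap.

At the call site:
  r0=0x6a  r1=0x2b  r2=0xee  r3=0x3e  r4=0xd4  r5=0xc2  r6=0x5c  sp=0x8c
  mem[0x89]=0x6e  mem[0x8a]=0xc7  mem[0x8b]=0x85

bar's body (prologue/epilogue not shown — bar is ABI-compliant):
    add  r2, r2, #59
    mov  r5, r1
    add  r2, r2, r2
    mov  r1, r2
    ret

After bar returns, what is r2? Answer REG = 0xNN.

prologue: push r1 -> mem[0x8b]=0x2b, sp=0x8b
prologue: push r5 -> mem[0x8a]=0xc2, sp=0x8a
body[0] add  r2, r2, #59 -> r2=0x29
body[1] mov  r5, r1 -> r5=0x2b
body[2] add  r2, r2, r2 -> r2=0x52
body[3] mov  r1, r2 -> r1=0x52
epilogue: pop r5=0xc2, sp=0x8b
epilogue: pop r1=0x2b, sp=0x8c
r2 is caller-saved -> body value

REG = 0x52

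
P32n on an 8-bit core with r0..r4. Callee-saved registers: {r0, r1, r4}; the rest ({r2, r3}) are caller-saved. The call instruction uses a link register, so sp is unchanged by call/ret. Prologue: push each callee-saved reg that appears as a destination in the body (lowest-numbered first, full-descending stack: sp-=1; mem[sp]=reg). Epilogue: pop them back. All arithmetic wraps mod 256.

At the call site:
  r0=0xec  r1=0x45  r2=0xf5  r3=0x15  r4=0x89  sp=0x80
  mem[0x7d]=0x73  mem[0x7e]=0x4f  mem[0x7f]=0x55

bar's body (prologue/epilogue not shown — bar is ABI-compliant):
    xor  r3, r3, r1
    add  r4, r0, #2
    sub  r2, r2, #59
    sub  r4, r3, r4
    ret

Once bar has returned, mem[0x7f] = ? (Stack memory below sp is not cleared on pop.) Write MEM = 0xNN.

prologue: push r4 → mem[0x7f]=0x89, sp=0x7f
body[0] xor  r3, r3, r1 → r3=0x50
body[1] add  r4, r0, #2 → r4=0xee
body[2] sub  r2, r2, #59 → r2=0xba
body[3] sub  r4, r3, r4 → r4=0x62
epilogue: pop r4=0x89, sp=0x80
prologue pushed ['r4'] at ['0x7f']

MEM = 0x89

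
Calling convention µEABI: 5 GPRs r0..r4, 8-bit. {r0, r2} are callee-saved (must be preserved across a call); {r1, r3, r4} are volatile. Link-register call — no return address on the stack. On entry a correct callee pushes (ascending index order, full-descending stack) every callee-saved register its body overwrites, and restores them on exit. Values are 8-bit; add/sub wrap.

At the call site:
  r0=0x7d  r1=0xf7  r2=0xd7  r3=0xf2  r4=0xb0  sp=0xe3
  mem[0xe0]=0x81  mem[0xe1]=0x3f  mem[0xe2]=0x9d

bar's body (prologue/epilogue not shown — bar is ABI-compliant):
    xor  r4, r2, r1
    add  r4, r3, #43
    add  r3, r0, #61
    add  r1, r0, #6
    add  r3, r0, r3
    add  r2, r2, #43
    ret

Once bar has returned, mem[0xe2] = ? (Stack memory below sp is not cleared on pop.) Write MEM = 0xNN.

MEM = 0xd7

prologue: push r2 -> mem[0xe2]=0xd7, sp=0xe2
body[0] xor  r4, r2, r1 -> r4=0x20
body[1] add  r4, r3, #43 -> r4=0x1d
body[2] add  r3, r0, #61 -> r3=0xba
body[3] add  r1, r0, #6 -> r1=0x83
body[4] add  r3, r0, r3 -> r3=0x37
body[5] add  r2, r2, #43 -> r2=0x02
epilogue: pop r2=0xd7, sp=0xe3
prologue pushed ['r2'] at ['0xe2']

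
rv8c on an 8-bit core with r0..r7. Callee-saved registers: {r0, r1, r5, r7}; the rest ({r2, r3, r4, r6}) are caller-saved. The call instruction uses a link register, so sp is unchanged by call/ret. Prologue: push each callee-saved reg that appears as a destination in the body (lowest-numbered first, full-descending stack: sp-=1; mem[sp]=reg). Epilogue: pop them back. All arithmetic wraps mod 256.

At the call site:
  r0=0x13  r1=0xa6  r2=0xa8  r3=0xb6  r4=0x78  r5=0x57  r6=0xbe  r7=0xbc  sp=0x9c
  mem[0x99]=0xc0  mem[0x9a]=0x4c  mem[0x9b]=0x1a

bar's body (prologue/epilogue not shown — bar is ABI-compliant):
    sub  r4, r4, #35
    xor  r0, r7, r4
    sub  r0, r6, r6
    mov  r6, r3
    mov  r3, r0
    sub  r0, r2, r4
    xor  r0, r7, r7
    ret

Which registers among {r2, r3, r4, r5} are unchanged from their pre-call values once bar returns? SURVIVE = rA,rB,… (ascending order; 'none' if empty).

SURVIVE = r2,r5

prologue: push r0 → mem[0x9b]=0x13, sp=0x9b
body[0] sub  r4, r4, #35 → r4=0x55
body[1] xor  r0, r7, r4 → r0=0xe9
body[2] sub  r0, r6, r6 → r0=0x00
body[3] mov  r6, r3 → r6=0xb6
body[4] mov  r3, r0 → r3=0x00
body[5] sub  r0, r2, r4 → r0=0x53
body[6] xor  r0, r7, r7 → r0=0x00
epilogue: pop r0=0x13, sp=0x9c
r2: caller-saved, written=False
r3: caller-saved, written=True
r4: caller-saved, written=True
r5: callee-saved, written=False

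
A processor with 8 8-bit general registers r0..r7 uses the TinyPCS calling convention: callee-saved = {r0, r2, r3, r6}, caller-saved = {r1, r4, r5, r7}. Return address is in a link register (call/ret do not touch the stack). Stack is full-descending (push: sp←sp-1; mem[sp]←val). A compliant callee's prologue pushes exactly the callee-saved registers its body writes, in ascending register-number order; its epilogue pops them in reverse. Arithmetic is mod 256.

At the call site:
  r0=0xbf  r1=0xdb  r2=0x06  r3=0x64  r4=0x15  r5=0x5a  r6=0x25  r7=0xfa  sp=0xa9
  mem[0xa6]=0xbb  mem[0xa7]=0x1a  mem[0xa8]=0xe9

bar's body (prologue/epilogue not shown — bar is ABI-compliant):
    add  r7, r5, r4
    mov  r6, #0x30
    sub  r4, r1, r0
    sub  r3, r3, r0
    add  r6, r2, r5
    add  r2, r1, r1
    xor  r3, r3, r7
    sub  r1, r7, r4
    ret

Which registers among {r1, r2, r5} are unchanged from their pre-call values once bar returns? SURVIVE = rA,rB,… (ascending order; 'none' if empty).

SURVIVE = r2,r5

prologue: push r2 → mem[0xa8]=0x06, sp=0xa8
prologue: push r3 → mem[0xa7]=0x64, sp=0xa7
prologue: push r6 → mem[0xa6]=0x25, sp=0xa6
body[0] add  r7, r5, r4 → r7=0x6f
body[1] mov  r6, #0x30 → r6=0x30
body[2] sub  r4, r1, r0 → r4=0x1c
body[3] sub  r3, r3, r0 → r3=0xa5
body[4] add  r6, r2, r5 → r6=0x60
body[5] add  r2, r1, r1 → r2=0xb6
body[6] xor  r3, r3, r7 → r3=0xca
body[7] sub  r1, r7, r4 → r1=0x53
epilogue: pop r6=0x25, sp=0xa7
epilogue: pop r3=0x64, sp=0xa8
epilogue: pop r2=0x06, sp=0xa9
r1: caller-saved, written=True
r2: callee-saved, written=True
r5: caller-saved, written=False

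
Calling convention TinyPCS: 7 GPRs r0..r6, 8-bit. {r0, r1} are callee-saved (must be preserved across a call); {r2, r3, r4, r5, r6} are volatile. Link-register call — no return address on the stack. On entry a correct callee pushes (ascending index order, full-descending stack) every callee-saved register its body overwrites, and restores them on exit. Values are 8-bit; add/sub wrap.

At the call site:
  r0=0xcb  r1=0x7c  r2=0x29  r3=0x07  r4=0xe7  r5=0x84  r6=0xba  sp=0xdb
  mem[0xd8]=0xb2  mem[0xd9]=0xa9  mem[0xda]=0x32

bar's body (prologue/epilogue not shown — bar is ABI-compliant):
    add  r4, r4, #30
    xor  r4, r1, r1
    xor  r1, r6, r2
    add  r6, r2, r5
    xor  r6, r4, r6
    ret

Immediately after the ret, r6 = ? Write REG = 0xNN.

prologue: push r1 -> mem[0xda]=0x7c, sp=0xda
body[0] add  r4, r4, #30 -> r4=0x05
body[1] xor  r4, r1, r1 -> r4=0x00
body[2] xor  r1, r6, r2 -> r1=0x93
body[3] add  r6, r2, r5 -> r6=0xad
body[4] xor  r6, r4, r6 -> r6=0xad
epilogue: pop r1=0x7c, sp=0xdb
r6 is caller-saved -> body value

REG = 0xad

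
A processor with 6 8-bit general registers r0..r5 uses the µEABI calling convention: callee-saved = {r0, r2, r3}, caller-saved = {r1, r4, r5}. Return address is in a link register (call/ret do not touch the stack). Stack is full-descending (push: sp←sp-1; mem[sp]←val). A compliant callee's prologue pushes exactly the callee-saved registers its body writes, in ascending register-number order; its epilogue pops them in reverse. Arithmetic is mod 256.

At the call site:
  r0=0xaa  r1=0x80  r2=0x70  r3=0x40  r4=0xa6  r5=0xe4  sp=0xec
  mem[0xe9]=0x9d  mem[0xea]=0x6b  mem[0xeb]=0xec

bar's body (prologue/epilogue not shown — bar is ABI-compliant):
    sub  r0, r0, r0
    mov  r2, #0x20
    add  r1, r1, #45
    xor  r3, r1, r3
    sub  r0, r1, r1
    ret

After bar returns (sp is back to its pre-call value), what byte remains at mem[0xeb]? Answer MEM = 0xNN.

prologue: push r0 → mem[0xeb]=0xaa, sp=0xeb
prologue: push r2 → mem[0xea]=0x70, sp=0xea
prologue: push r3 → mem[0xe9]=0x40, sp=0xe9
body[0] sub  r0, r0, r0 → r0=0x00
body[1] mov  r2, #0x20 → r2=0x20
body[2] add  r1, r1, #45 → r1=0xad
body[3] xor  r3, r1, r3 → r3=0xed
body[4] sub  r0, r1, r1 → r0=0x00
epilogue: pop r3=0x40, sp=0xea
epilogue: pop r2=0x70, sp=0xeb
epilogue: pop r0=0xaa, sp=0xec
prologue pushed ['r0', 'r2', 'r3'] at ['0xeb', '0xea', '0xe9']

MEM = 0xaa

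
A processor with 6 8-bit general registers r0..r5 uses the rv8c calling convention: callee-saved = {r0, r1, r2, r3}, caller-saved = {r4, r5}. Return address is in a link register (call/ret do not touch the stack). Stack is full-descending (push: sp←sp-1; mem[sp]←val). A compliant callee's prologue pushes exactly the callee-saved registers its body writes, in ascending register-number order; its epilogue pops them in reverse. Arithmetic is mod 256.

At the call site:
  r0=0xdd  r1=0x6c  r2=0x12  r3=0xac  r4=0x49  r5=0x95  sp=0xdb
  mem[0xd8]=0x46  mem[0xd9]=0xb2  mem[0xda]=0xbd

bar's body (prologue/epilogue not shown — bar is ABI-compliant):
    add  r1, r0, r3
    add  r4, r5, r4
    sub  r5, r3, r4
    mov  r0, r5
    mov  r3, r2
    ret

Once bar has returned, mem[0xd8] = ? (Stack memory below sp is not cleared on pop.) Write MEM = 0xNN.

MEM = 0xac

prologue: push r0 -> mem[0xda]=0xdd, sp=0xda
prologue: push r1 -> mem[0xd9]=0x6c, sp=0xd9
prologue: push r3 -> mem[0xd8]=0xac, sp=0xd8
body[0] add  r1, r0, r3 -> r1=0x89
body[1] add  r4, r5, r4 -> r4=0xde
body[2] sub  r5, r3, r4 -> r5=0xce
body[3] mov  r0, r5 -> r0=0xce
body[4] mov  r3, r2 -> r3=0x12
epilogue: pop r3=0xac, sp=0xd9
epilogue: pop r1=0x6c, sp=0xda
epilogue: pop r0=0xdd, sp=0xdb
prologue pushed ['r0', 'r1', 'r3'] at ['0xda', '0xd9', '0xd8']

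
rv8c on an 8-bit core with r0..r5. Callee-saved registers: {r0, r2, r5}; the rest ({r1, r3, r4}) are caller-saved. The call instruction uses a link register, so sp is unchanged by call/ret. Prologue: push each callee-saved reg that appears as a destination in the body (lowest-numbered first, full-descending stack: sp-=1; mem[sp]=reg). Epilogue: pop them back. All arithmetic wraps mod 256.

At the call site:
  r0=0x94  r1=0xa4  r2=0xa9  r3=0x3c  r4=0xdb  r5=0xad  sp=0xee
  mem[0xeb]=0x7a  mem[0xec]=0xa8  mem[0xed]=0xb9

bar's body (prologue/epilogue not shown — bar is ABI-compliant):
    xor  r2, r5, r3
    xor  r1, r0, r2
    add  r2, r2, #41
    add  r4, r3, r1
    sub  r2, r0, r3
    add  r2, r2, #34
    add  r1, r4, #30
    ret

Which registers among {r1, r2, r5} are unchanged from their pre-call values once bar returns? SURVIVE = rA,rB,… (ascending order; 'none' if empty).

SURVIVE = r2,r5

prologue: push r2 -> mem[0xed]=0xa9, sp=0xed
body[0] xor  r2, r5, r3 -> r2=0x91
body[1] xor  r1, r0, r2 -> r1=0x05
body[2] add  r2, r2, #41 -> r2=0xba
body[3] add  r4, r3, r1 -> r4=0x41
body[4] sub  r2, r0, r3 -> r2=0x58
body[5] add  r2, r2, #34 -> r2=0x7a
body[6] add  r1, r4, #30 -> r1=0x5f
epilogue: pop r2=0xa9, sp=0xee
r1: caller-saved, written=True
r2: callee-saved, written=True
r5: callee-saved, written=False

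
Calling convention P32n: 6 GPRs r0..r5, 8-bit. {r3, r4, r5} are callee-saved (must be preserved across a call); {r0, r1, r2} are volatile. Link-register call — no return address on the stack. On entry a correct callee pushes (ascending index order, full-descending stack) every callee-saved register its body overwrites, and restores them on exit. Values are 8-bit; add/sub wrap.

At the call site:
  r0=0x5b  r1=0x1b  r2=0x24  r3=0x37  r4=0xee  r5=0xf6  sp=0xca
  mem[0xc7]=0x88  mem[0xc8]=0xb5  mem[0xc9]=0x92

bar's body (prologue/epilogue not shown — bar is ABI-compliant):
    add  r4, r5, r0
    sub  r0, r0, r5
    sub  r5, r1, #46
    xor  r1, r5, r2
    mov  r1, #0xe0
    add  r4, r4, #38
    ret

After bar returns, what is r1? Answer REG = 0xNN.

prologue: push r4 -> mem[0xc9]=0xee, sp=0xc9
prologue: push r5 -> mem[0xc8]=0xf6, sp=0xc8
body[0] add  r4, r5, r0 -> r4=0x51
body[1] sub  r0, r0, r5 -> r0=0x65
body[2] sub  r5, r1, #46 -> r5=0xed
body[3] xor  r1, r5, r2 -> r1=0xc9
body[4] mov  r1, #0xe0 -> r1=0xe0
body[5] add  r4, r4, #38 -> r4=0x77
epilogue: pop r5=0xf6, sp=0xc9
epilogue: pop r4=0xee, sp=0xca
r1 is caller-saved -> body value

REG = 0xe0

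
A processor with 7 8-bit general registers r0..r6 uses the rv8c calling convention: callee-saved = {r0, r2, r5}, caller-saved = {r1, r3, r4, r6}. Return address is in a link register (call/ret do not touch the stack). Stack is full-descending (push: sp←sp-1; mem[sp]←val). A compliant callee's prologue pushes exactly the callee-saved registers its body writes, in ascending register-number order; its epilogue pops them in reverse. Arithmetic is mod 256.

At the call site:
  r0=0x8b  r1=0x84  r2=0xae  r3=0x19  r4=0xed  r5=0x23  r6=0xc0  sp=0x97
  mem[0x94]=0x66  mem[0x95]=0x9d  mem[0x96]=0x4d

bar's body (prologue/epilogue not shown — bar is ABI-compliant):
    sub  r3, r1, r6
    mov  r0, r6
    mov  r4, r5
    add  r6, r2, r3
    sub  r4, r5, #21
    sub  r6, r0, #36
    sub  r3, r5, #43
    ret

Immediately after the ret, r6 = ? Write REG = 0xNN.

prologue: push r0 -> mem[0x96]=0x8b, sp=0x96
body[0] sub  r3, r1, r6 -> r3=0xc4
body[1] mov  r0, r6 -> r0=0xc0
body[2] mov  r4, r5 -> r4=0x23
body[3] add  r6, r2, r3 -> r6=0x72
body[4] sub  r4, r5, #21 -> r4=0x0e
body[5] sub  r6, r0, #36 -> r6=0x9c
body[6] sub  r3, r5, #43 -> r3=0xf8
epilogue: pop r0=0x8b, sp=0x97
r6 is caller-saved -> body value

REG = 0x9c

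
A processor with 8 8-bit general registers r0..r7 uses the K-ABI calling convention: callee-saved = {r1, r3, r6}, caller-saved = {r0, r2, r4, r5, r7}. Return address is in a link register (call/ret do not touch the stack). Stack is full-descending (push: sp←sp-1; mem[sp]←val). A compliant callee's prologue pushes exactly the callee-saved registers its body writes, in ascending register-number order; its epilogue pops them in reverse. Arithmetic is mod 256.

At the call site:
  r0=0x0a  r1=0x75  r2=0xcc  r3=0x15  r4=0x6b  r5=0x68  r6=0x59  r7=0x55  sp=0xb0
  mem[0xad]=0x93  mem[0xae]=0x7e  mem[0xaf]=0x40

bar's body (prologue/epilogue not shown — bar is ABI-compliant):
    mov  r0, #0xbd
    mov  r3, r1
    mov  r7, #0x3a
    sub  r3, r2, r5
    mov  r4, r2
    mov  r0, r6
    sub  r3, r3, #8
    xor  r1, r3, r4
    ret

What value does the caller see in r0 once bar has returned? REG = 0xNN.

prologue: push r1 -> mem[0xaf]=0x75, sp=0xaf
prologue: push r3 -> mem[0xae]=0x15, sp=0xae
body[0] mov  r0, #0xbd -> r0=0xbd
body[1] mov  r3, r1 -> r3=0x75
body[2] mov  r7, #0x3a -> r7=0x3a
body[3] sub  r3, r2, r5 -> r3=0x64
body[4] mov  r4, r2 -> r4=0xcc
body[5] mov  r0, r6 -> r0=0x59
body[6] sub  r3, r3, #8 -> r3=0x5c
body[7] xor  r1, r3, r4 -> r1=0x90
epilogue: pop r3=0x15, sp=0xaf
epilogue: pop r1=0x75, sp=0xb0
r0 is caller-saved -> body value

REG = 0x59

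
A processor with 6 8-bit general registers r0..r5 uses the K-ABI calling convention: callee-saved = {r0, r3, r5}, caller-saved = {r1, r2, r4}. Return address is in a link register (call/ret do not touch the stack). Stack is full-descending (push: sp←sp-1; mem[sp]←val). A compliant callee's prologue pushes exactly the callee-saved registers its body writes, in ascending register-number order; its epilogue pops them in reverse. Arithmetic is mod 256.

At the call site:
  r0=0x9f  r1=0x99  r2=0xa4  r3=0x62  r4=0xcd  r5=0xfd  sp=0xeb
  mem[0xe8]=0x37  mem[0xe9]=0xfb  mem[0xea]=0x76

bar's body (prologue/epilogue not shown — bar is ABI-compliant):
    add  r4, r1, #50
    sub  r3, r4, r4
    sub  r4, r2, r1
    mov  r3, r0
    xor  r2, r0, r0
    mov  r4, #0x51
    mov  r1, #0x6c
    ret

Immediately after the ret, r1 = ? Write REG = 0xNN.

prologue: push r3 -> mem[0xea]=0x62, sp=0xea
body[0] add  r4, r1, #50 -> r4=0xcb
body[1] sub  r3, r4, r4 -> r3=0x00
body[2] sub  r4, r2, r1 -> r4=0x0b
body[3] mov  r3, r0 -> r3=0x9f
body[4] xor  r2, r0, r0 -> r2=0x00
body[5] mov  r4, #0x51 -> r4=0x51
body[6] mov  r1, #0x6c -> r1=0x6c
epilogue: pop r3=0x62, sp=0xeb
r1 is caller-saved -> body value

REG = 0x6c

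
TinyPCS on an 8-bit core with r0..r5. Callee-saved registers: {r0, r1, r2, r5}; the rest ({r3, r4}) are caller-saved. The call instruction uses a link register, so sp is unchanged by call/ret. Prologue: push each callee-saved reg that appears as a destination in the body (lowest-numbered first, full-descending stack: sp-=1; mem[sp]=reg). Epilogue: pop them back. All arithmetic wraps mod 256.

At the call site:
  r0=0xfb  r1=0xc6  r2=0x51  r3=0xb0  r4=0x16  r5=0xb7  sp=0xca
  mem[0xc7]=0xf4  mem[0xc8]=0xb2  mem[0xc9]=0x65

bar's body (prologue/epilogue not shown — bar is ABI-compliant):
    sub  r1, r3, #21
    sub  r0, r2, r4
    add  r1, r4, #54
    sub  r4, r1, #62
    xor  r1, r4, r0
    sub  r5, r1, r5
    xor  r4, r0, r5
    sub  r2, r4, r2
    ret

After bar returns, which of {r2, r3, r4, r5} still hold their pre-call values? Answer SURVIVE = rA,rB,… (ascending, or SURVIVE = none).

prologue: push r0 → mem[0xc9]=0xfb, sp=0xc9
prologue: push r1 → mem[0xc8]=0xc6, sp=0xc8
prologue: push r2 → mem[0xc7]=0x51, sp=0xc7
prologue: push r5 → mem[0xc6]=0xb7, sp=0xc6
body[0] sub  r1, r3, #21 → r1=0x9b
body[1] sub  r0, r2, r4 → r0=0x3b
body[2] add  r1, r4, #54 → r1=0x4c
body[3] sub  r4, r1, #62 → r4=0x0e
body[4] xor  r1, r4, r0 → r1=0x35
body[5] sub  r5, r1, r5 → r5=0x7e
body[6] xor  r4, r0, r5 → r4=0x45
body[7] sub  r2, r4, r2 → r2=0xf4
epilogue: pop r5=0xb7, sp=0xc7
epilogue: pop r2=0x51, sp=0xc8
epilogue: pop r1=0xc6, sp=0xc9
epilogue: pop r0=0xfb, sp=0xca
r2: callee-saved, written=True
r3: caller-saved, written=False
r4: caller-saved, written=True
r5: callee-saved, written=True

SURVIVE = r2,r3,r5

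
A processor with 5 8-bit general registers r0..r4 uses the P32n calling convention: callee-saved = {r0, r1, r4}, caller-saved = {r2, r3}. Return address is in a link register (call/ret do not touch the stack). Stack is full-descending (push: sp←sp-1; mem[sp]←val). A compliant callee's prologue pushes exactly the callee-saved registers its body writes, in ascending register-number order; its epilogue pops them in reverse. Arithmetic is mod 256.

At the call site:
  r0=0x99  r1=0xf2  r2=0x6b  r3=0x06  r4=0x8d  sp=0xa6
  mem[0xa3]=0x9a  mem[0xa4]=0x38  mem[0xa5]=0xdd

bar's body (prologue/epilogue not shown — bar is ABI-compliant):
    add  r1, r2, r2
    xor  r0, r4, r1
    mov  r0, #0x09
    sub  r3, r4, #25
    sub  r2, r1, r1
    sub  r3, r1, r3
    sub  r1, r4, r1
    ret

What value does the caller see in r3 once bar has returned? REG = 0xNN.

REG = 0x62

prologue: push r0 -> mem[0xa5]=0x99, sp=0xa5
prologue: push r1 -> mem[0xa4]=0xf2, sp=0xa4
body[0] add  r1, r2, r2 -> r1=0xd6
body[1] xor  r0, r4, r1 -> r0=0x5b
body[2] mov  r0, #0x09 -> r0=0x09
body[3] sub  r3, r4, #25 -> r3=0x74
body[4] sub  r2, r1, r1 -> r2=0x00
body[5] sub  r3, r1, r3 -> r3=0x62
body[6] sub  r1, r4, r1 -> r1=0xb7
epilogue: pop r1=0xf2, sp=0xa5
epilogue: pop r0=0x99, sp=0xa6
r3 is caller-saved -> body value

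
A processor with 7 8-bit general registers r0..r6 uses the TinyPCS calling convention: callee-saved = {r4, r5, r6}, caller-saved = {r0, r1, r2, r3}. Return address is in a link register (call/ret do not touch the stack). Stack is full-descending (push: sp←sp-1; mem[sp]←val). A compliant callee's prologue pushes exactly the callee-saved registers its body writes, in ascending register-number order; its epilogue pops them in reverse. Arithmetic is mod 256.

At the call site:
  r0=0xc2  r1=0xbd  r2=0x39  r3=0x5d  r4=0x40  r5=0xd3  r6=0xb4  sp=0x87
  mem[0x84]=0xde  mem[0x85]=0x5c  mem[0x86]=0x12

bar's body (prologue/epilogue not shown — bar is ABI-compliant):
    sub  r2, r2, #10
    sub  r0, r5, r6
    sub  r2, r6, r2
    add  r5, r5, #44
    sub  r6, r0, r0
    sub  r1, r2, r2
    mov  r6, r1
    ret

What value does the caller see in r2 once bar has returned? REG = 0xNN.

prologue: push r5 → mem[0x86]=0xd3, sp=0x86
prologue: push r6 → mem[0x85]=0xb4, sp=0x85
body[0] sub  r2, r2, #10 → r2=0x2f
body[1] sub  r0, r5, r6 → r0=0x1f
body[2] sub  r2, r6, r2 → r2=0x85
body[3] add  r5, r5, #44 → r5=0xff
body[4] sub  r6, r0, r0 → r6=0x00
body[5] sub  r1, r2, r2 → r1=0x00
body[6] mov  r6, r1 → r6=0x00
epilogue: pop r6=0xb4, sp=0x86
epilogue: pop r5=0xd3, sp=0x87
r2 is caller-saved → body value

REG = 0x85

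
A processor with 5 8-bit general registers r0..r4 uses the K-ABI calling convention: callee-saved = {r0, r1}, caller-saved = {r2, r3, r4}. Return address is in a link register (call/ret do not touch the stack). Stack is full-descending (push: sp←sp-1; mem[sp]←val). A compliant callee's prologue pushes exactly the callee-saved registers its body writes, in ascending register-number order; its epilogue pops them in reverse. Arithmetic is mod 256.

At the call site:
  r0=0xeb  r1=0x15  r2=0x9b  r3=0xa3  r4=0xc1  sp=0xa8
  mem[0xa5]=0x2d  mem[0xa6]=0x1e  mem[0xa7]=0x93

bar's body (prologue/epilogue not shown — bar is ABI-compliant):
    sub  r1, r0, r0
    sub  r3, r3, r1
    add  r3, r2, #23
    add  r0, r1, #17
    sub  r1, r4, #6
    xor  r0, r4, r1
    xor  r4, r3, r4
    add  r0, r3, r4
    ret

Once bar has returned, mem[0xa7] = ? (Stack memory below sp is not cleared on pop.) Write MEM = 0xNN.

MEM = 0xeb

prologue: push r0 -> mem[0xa7]=0xeb, sp=0xa7
prologue: push r1 -> mem[0xa6]=0x15, sp=0xa6
body[0] sub  r1, r0, r0 -> r1=0x00
body[1] sub  r3, r3, r1 -> r3=0xa3
body[2] add  r3, r2, #23 -> r3=0xb2
body[3] add  r0, r1, #17 -> r0=0x11
body[4] sub  r1, r4, #6 -> r1=0xbb
body[5] xor  r0, r4, r1 -> r0=0x7a
body[6] xor  r4, r3, r4 -> r4=0x73
body[7] add  r0, r3, r4 -> r0=0x25
epilogue: pop r1=0x15, sp=0xa7
epilogue: pop r0=0xeb, sp=0xa8
prologue pushed ['r0', 'r1'] at ['0xa7', '0xa6']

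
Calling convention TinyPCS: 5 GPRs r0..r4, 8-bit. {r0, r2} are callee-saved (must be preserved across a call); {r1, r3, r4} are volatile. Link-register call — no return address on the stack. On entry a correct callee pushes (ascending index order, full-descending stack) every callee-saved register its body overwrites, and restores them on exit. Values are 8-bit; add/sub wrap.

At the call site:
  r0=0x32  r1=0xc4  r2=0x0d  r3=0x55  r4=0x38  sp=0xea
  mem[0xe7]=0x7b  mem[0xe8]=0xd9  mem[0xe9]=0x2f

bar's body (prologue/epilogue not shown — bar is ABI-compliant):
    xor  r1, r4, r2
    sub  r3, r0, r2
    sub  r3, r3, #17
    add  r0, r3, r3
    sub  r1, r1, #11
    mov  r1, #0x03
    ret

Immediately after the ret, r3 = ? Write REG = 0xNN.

REG = 0x14

prologue: push r0 → mem[0xe9]=0x32, sp=0xe9
body[0] xor  r1, r4, r2 → r1=0x35
body[1] sub  r3, r0, r2 → r3=0x25
body[2] sub  r3, r3, #17 → r3=0x14
body[3] add  r0, r3, r3 → r0=0x28
body[4] sub  r1, r1, #11 → r1=0x2a
body[5] mov  r1, #0x03 → r1=0x03
epilogue: pop r0=0x32, sp=0xea
r3 is caller-saved → body value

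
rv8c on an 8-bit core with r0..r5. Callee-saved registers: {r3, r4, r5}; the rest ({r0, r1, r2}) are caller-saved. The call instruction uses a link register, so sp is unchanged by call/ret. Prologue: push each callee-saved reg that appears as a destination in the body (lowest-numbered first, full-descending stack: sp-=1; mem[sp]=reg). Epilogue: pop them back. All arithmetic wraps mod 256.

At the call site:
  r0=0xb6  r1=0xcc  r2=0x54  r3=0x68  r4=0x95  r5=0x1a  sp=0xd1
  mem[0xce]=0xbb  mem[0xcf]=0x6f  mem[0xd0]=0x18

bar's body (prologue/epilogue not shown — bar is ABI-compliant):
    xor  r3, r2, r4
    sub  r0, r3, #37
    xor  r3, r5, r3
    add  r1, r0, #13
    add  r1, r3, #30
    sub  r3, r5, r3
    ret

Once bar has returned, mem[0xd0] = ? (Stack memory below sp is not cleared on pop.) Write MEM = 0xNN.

prologue: push r3 -> mem[0xd0]=0x68, sp=0xd0
body[0] xor  r3, r2, r4 -> r3=0xc1
body[1] sub  r0, r3, #37 -> r0=0x9c
body[2] xor  r3, r5, r3 -> r3=0xdb
body[3] add  r1, r0, #13 -> r1=0xa9
body[4] add  r1, r3, #30 -> r1=0xf9
body[5] sub  r3, r5, r3 -> r3=0x3f
epilogue: pop r3=0x68, sp=0xd1
prologue pushed ['r3'] at ['0xd0']

MEM = 0x68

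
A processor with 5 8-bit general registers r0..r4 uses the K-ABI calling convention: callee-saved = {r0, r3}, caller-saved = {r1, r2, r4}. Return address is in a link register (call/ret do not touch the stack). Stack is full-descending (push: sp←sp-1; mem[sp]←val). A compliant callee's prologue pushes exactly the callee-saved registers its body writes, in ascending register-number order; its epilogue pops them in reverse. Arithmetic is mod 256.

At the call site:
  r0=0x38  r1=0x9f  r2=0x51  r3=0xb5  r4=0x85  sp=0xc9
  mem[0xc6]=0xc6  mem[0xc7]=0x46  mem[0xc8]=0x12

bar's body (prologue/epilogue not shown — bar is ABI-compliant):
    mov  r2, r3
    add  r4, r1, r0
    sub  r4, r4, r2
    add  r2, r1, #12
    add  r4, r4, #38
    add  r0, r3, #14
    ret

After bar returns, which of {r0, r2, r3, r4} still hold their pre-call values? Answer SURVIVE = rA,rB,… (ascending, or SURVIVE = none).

prologue: push r0 -> mem[0xc8]=0x38, sp=0xc8
body[0] mov  r2, r3 -> r2=0xb5
body[1] add  r4, r1, r0 -> r4=0xd7
body[2] sub  r4, r4, r2 -> r4=0x22
body[3] add  r2, r1, #12 -> r2=0xab
body[4] add  r4, r4, #38 -> r4=0x48
body[5] add  r0, r3, #14 -> r0=0xc3
epilogue: pop r0=0x38, sp=0xc9
r0: callee-saved, written=True
r2: caller-saved, written=True
r3: callee-saved, written=False
r4: caller-saved, written=True

SURVIVE = r0,r3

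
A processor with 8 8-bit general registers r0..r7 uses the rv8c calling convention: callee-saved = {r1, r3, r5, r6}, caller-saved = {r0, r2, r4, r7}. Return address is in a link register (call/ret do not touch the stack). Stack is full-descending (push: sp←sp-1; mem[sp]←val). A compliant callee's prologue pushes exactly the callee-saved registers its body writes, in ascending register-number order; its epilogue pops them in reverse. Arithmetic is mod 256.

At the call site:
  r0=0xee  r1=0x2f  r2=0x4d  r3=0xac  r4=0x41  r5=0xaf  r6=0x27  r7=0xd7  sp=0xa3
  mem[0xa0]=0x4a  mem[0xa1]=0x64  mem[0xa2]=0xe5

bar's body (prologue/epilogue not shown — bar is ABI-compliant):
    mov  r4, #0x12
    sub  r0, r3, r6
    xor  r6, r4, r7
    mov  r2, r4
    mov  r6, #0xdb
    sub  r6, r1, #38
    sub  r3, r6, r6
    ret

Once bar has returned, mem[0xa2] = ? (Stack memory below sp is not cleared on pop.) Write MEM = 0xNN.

prologue: push r3 -> mem[0xa2]=0xac, sp=0xa2
prologue: push r6 -> mem[0xa1]=0x27, sp=0xa1
body[0] mov  r4, #0x12 -> r4=0x12
body[1] sub  r0, r3, r6 -> r0=0x85
body[2] xor  r6, r4, r7 -> r6=0xc5
body[3] mov  r2, r4 -> r2=0x12
body[4] mov  r6, #0xdb -> r6=0xdb
body[5] sub  r6, r1, #38 -> r6=0x09
body[6] sub  r3, r6, r6 -> r3=0x00
epilogue: pop r6=0x27, sp=0xa2
epilogue: pop r3=0xac, sp=0xa3
prologue pushed ['r3', 'r6'] at ['0xa2', '0xa1']

MEM = 0xac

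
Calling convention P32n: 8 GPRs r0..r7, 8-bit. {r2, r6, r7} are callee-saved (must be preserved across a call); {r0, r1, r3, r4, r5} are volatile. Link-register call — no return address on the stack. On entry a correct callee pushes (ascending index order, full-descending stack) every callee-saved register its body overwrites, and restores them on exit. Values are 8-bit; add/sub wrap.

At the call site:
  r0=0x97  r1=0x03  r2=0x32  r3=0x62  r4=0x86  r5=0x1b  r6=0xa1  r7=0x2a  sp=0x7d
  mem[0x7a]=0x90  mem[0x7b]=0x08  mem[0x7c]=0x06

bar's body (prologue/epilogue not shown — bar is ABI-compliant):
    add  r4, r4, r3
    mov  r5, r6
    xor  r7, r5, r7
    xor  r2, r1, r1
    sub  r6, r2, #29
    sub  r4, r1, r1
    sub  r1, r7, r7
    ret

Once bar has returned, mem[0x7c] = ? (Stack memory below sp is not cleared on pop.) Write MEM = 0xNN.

prologue: push r2 -> mem[0x7c]=0x32, sp=0x7c
prologue: push r6 -> mem[0x7b]=0xa1, sp=0x7b
prologue: push r7 -> mem[0x7a]=0x2a, sp=0x7a
body[0] add  r4, r4, r3 -> r4=0xe8
body[1] mov  r5, r6 -> r5=0xa1
body[2] xor  r7, r5, r7 -> r7=0x8b
body[3] xor  r2, r1, r1 -> r2=0x00
body[4] sub  r6, r2, #29 -> r6=0xe3
body[5] sub  r4, r1, r1 -> r4=0x00
body[6] sub  r1, r7, r7 -> r1=0x00
epilogue: pop r7=0x2a, sp=0x7b
epilogue: pop r6=0xa1, sp=0x7c
epilogue: pop r2=0x32, sp=0x7d
prologue pushed ['r2', 'r6', 'r7'] at ['0x7c', '0x7b', '0x7a']

MEM = 0x32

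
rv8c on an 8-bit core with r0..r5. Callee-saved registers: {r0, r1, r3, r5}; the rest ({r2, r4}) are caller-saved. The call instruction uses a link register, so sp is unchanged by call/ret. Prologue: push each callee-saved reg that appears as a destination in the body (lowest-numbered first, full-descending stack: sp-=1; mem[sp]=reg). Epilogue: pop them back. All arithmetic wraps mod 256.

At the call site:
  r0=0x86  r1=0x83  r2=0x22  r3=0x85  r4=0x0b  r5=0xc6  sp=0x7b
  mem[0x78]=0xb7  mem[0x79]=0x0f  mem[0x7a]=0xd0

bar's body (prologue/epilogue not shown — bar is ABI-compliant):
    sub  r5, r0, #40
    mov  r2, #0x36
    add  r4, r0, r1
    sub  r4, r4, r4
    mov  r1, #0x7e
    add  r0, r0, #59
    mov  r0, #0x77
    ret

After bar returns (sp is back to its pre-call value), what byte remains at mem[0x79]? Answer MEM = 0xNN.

MEM = 0x83

prologue: push r0 → mem[0x7a]=0x86, sp=0x7a
prologue: push r1 → mem[0x79]=0x83, sp=0x79
prologue: push r5 → mem[0x78]=0xc6, sp=0x78
body[0] sub  r5, r0, #40 → r5=0x5e
body[1] mov  r2, #0x36 → r2=0x36
body[2] add  r4, r0, r1 → r4=0x09
body[3] sub  r4, r4, r4 → r4=0x00
body[4] mov  r1, #0x7e → r1=0x7e
body[5] add  r0, r0, #59 → r0=0xc1
body[6] mov  r0, #0x77 → r0=0x77
epilogue: pop r5=0xc6, sp=0x79
epilogue: pop r1=0x83, sp=0x7a
epilogue: pop r0=0x86, sp=0x7b
prologue pushed ['r0', 'r1', 'r5'] at ['0x7a', '0x79', '0x78']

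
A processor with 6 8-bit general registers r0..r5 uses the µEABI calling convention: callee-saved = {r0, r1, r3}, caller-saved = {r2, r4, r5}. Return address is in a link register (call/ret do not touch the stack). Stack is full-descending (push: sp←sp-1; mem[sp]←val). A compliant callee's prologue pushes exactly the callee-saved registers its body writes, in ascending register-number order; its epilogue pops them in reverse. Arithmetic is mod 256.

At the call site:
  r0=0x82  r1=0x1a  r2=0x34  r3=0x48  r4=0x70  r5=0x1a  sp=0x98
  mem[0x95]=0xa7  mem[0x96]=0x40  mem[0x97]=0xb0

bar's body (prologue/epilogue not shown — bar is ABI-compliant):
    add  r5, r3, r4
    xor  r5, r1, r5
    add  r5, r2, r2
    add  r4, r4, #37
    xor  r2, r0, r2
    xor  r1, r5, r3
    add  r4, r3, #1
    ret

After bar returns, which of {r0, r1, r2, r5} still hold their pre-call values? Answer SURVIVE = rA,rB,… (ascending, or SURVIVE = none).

prologue: push r1 → mem[0x97]=0x1a, sp=0x97
body[0] add  r5, r3, r4 → r5=0xb8
body[1] xor  r5, r1, r5 → r5=0xa2
body[2] add  r5, r2, r2 → r5=0x68
body[3] add  r4, r4, #37 → r4=0x95
body[4] xor  r2, r0, r2 → r2=0xb6
body[5] xor  r1, r5, r3 → r1=0x20
body[6] add  r4, r3, #1 → r4=0x49
epilogue: pop r1=0x1a, sp=0x98
r0: callee-saved, written=False
r1: callee-saved, written=True
r2: caller-saved, written=True
r5: caller-saved, written=True

SURVIVE = r0,r1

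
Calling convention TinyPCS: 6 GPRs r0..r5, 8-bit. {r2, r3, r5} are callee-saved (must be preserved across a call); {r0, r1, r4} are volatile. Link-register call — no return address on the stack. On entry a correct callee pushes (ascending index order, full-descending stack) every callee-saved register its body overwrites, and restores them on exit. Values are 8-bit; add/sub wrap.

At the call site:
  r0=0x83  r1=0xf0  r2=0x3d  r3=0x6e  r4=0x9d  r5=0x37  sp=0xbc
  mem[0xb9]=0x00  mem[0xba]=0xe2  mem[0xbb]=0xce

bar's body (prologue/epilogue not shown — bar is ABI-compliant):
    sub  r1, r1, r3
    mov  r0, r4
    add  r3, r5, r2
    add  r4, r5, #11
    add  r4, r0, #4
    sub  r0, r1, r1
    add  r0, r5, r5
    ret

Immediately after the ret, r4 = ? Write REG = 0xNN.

prologue: push r3 → mem[0xbb]=0x6e, sp=0xbb
body[0] sub  r1, r1, r3 → r1=0x82
body[1] mov  r0, r4 → r0=0x9d
body[2] add  r3, r5, r2 → r3=0x74
body[3] add  r4, r5, #11 → r4=0x42
body[4] add  r4, r0, #4 → r4=0xa1
body[5] sub  r0, r1, r1 → r0=0x00
body[6] add  r0, r5, r5 → r0=0x6e
epilogue: pop r3=0x6e, sp=0xbc
r4 is caller-saved → body value

REG = 0xa1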